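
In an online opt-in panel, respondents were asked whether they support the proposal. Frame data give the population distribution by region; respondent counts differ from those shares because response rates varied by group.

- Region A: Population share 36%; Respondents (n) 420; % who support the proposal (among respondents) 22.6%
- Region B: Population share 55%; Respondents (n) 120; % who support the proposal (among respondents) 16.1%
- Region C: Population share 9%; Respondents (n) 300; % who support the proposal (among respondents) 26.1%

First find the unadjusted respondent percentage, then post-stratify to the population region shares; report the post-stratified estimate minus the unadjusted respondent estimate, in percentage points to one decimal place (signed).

Unadjusted (pooled respondent) estimate weights by respondent counts:
  (420/840)×22.6 + (120/840)×16.1 + (300/840)×26.1 = 22.9214%
Post-stratified estimate weights by population shares:
  0.36×22.6 + 0.55×16.1 + 0.09×26.1 = 19.34%
Difference = 19.34 − 22.9214 = -3.5814 pp.

-3.6 percentage points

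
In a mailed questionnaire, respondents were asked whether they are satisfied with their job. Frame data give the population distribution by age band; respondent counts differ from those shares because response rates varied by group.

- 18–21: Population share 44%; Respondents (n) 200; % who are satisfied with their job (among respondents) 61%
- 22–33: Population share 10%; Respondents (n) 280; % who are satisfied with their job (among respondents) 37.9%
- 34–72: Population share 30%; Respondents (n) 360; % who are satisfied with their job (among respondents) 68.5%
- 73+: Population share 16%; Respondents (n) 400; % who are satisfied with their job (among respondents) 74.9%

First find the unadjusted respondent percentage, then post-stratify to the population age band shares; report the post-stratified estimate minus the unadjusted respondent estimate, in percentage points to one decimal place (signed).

+0.7 percentage points

Without adjustment, the pooled respondent share is:
  (200/1240)×61 + (280/1240)×37.9 + (360/1240)×68.5 + (400/1240)×74.9 = 62.4452%
Post-stratified estimate weights by population shares:
  0.44×61 + 0.1×37.9 + 0.3×68.5 + 0.16×74.9 = 63.164%
Difference = 63.164 − 62.4452 = 0.7188 pp.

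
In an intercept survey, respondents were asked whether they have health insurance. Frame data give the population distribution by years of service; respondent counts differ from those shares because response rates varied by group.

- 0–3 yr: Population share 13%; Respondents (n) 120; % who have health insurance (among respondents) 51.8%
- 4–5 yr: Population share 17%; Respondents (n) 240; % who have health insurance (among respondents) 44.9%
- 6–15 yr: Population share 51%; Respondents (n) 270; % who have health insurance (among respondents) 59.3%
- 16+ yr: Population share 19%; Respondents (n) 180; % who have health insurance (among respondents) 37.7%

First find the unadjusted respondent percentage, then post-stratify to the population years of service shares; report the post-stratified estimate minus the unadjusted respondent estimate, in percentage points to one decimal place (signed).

+2.7 percentage points

Unadjusted (pooled respondent) estimate weights by respondent counts:
  (120/810)×51.8 + (240/810)×44.9 + (270/810)×59.3 + (180/810)×37.7 = 49.1222%
Post-stratified estimate weights by population shares:
  0.13×51.8 + 0.17×44.9 + 0.51×59.3 + 0.19×37.7 = 51.773%
Difference = 51.773 − 49.1222 = 2.6508 pp.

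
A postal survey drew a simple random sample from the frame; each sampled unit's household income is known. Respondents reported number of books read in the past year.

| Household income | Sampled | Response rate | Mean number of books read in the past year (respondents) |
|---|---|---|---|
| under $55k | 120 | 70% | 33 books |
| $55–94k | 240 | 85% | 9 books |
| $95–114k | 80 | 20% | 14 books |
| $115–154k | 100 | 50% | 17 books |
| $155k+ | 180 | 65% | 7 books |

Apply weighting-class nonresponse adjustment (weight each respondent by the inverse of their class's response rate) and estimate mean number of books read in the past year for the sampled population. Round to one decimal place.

Each respondent's weight = sampled/responded in their class; summing within a class gives n_sampled, so:
  under $55k: 120 × 33 = 3960
  $55–94k: 240 × 9 = 2160
  $95–114k: 80 × 14 = 1120
  $115–154k: 100 × 17 = 1700
  $155k+: 180 × 7 = 1260
Adjusted estimate = 10,200 / 720 = 14.1667 → 14.2.

14.2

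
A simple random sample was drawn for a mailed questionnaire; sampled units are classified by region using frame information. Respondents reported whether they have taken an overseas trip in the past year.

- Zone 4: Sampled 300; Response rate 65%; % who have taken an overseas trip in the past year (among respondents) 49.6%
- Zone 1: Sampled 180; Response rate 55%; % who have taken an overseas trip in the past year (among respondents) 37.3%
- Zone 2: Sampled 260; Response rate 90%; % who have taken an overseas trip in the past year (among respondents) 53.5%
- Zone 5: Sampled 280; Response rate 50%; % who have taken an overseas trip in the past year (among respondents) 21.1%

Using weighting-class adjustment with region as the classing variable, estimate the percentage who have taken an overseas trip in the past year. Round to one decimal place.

With weight = n_sampled/n_responded per class, the weighted class total is n_sampled:
  Zone 4: 300 × 49.6 = 14,880
  Zone 1: 180 × 37.3 = 6714
  Zone 2: 260 × 53.5 = 13,910
  Zone 5: 280 × 21.1 = 5908
Adjusted estimate = 41,412 / 1,020 = 40.6 → 40.6%.

40.6%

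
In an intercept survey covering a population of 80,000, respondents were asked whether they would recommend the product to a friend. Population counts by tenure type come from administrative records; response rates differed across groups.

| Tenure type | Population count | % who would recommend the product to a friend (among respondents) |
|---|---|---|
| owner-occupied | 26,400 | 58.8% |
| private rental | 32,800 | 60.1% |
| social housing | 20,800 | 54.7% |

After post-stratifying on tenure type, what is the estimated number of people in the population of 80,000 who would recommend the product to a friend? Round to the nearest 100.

Each cell contributes its population count × the respondent rate:
  owner-occupied: 26,400 × 58.8% = 15523.2
  private rental: 32,800 × 60.1% = 19712.8
  social housing: 20,800 × 54.7% = 11377.6
Estimated total = 46613.6 → 46,600.

46,600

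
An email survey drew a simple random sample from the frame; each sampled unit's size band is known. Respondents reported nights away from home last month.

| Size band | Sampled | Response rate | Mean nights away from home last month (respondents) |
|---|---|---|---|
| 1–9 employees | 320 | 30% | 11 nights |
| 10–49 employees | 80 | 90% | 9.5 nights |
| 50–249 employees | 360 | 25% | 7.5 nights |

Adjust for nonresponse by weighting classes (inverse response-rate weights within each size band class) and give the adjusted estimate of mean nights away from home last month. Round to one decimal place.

With weight = n_sampled/n_responded per class, the weighted class total is n_sampled:
  1–9 employees: 320 × 11 = 3520
  10–49 employees: 80 × 9.5 = 760
  50–249 employees: 360 × 7.5 = 2700
Adjusted estimate = 6980 / 760 = 9.18421 → 9.2.

9.2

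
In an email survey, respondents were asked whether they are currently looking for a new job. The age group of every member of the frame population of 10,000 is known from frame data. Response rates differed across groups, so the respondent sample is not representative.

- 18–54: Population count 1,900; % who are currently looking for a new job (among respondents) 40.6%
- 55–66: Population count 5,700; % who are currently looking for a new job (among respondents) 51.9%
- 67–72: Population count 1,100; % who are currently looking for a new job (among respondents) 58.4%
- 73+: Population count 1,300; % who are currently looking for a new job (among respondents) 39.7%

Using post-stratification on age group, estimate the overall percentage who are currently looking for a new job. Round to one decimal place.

48.9%

Each cell contributes population-share × respondent value:
  18–54: (1,900/10,000) × 40.6 = 7.714
  55–66: (5,700/10,000) × 51.9 = 29.583
  67–72: (1,100/10,000) × 58.4 = 6.424
  73+: (1,300/10,000) × 39.7 = 5.161
Post-stratified estimate = 48.882 → 48.9%.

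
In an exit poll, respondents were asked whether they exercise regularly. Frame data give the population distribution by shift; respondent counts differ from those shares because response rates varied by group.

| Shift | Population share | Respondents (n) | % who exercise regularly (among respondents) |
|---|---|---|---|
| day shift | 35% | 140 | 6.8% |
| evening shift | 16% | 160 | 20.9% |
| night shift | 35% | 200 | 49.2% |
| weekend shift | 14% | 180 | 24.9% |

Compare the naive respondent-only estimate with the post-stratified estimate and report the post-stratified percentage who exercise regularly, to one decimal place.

Without adjustment, the pooled respondent share is:
  (140/680)×6.8 + (160/680)×20.9 + (200/680)×49.2 + (180/680)×24.9 = 27.3794%
Post-stratified estimate weights by population shares:
  0.35×6.8 + 0.16×20.9 + 0.35×49.2 + 0.14×24.9 = 26.43%

26.4%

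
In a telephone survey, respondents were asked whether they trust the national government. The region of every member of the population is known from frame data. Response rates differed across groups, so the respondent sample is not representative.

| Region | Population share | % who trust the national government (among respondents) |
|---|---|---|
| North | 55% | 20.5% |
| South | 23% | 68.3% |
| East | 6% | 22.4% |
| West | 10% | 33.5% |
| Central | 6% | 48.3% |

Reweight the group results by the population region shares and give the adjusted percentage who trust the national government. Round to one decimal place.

Weight each group's respondent value by its population share:
  North: 0.55 × 20.5 = 11.275
  South: 0.23 × 68.3 = 15.709
  East: 0.06 × 22.4 = 1.344
  West: 0.1 × 33.5 = 3.35
  Central: 0.06 × 48.3 = 2.898
Post-stratified estimate = 34.576 → 34.6%.

34.6%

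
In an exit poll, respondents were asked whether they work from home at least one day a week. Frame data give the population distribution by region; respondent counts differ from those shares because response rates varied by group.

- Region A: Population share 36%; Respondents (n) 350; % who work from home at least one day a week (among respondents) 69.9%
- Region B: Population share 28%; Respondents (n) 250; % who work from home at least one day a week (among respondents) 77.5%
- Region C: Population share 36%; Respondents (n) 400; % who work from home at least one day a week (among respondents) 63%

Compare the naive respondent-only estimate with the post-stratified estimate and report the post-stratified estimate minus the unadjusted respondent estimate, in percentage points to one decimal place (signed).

Unadjusted (pooled respondent) estimate weights by respondent counts:
  (350/1000)×69.9 + (250/1000)×77.5 + (400/1000)×63 = 69.04%
Reweighting by population region shares:
  0.36×69.9 + 0.28×77.5 + 0.36×63 = 69.544%
Difference = 69.544 − 69.04 = 0.504 pp.

+0.5 percentage points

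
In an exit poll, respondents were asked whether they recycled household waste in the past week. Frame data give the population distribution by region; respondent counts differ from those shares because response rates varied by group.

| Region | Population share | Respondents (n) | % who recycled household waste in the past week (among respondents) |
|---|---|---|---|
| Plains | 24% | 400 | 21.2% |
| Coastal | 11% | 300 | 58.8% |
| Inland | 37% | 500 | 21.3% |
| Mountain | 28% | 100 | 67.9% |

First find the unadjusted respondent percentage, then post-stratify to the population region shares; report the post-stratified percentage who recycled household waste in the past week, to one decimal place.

38.4%

Naive respondent-only estimate (weights = respondent counts):
  (400/1300)×21.2 + (300/1300)×58.8 + (500/1300)×21.3 + (100/1300)×67.9 = 33.5077%
Reweighting by population region shares:
  0.24×21.2 + 0.11×58.8 + 0.37×21.3 + 0.28×67.9 = 38.449%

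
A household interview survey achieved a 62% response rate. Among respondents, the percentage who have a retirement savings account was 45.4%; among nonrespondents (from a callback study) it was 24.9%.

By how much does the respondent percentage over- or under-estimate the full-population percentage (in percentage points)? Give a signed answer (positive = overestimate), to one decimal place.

+7.8 percentage points

Nonresponse fraction = 1 − 0.62 = 0.38.
Bias = (nonresponse fraction) × (respondent percentage − nonrespondent percentage)
     = 0.38 × (45.4 − 24.9) = 0.38 × 20.5 = 7.79.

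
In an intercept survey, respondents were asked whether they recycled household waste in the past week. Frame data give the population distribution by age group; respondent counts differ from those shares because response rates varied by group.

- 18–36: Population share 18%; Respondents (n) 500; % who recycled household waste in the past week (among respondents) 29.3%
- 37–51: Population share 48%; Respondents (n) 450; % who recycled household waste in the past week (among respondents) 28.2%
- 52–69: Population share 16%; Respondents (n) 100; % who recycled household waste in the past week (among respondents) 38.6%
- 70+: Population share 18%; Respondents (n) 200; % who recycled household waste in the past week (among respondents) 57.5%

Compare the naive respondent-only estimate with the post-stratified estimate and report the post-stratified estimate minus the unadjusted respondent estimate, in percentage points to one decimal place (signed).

Without adjustment, the pooled respondent share is:
  (500/1250)×29.3 + (450/1250)×28.2 + (100/1250)×38.6 + (200/1250)×57.5 = 34.16%
Reweighting by population age group shares:
  0.18×29.3 + 0.48×28.2 + 0.16×38.6 + 0.18×57.5 = 35.336%
Difference = 35.336 − 34.16 = 1.176 pp.

+1.2 percentage points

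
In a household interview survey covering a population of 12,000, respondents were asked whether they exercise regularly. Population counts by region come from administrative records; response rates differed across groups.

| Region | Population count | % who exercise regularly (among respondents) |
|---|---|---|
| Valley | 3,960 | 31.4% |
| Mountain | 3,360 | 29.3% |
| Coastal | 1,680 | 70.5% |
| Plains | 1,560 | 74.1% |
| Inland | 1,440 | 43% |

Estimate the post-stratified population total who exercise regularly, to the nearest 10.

5,190

Apply each group's respondent rate to its population count:
  Valley: 3,960 × 31.4% = 1243.44
  Mountain: 3,360 × 29.3% = 984.48
  Coastal: 1,680 × 70.5% = 1184.4
  Plains: 1,560 × 74.1% = 1155.96
  Inland: 1,440 × 43% = 619.2
Estimated total = 5187.48 → 5,190.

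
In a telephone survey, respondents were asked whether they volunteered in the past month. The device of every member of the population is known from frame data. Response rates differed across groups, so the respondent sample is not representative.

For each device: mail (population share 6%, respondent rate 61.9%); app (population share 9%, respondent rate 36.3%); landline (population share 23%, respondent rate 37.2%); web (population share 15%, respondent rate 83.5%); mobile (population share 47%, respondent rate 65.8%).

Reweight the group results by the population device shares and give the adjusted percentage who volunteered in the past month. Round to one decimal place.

59.0%

Post-stratification weights by population share, not respondent share:
  mail: 0.06 × 61.9 = 3.714
  app: 0.09 × 36.3 = 3.267
  landline: 0.23 × 37.2 = 8.556
  web: 0.15 × 83.5 = 12.525
  mobile: 0.47 × 65.8 = 30.926
Post-stratified estimate = 58.988 → 59.0%.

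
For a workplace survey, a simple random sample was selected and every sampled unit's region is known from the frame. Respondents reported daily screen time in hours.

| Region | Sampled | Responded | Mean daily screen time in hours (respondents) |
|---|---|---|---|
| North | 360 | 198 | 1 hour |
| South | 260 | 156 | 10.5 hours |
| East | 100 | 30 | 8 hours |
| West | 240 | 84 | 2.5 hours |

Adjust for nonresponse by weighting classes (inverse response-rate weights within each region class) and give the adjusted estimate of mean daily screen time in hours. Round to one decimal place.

Class response rates: North 198/360 = 55%, South 156/260 = 60%, East 30/100 = 30%, West 84/240 = 35%.
Inverse-response-rate weighting restores each class to its sampled count, so class totals weight by n_sampled:
  North: 360 × 1 = 360
  South: 260 × 10.5 = 2730
  East: 100 × 8 = 800
  West: 240 × 2.5 = 600
Adjusted estimate = 4490 / 960 = 4.67708 → 4.7.

4.7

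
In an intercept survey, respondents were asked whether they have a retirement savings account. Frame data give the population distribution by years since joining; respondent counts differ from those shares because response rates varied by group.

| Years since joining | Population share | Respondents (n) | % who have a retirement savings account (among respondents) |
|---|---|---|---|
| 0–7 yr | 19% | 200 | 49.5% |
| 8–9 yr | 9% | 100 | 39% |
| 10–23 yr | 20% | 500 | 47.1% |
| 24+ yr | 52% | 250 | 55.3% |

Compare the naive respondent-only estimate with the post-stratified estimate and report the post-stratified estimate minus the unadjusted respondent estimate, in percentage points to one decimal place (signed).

Unadjusted (pooled respondent) estimate weights by respondent counts:
  (200/1050)×49.5 + (100/1050)×39 + (500/1050)×47.1 + (250/1050)×55.3 = 48.7381%
Reweighting by population years since joining shares:
  0.19×49.5 + 0.09×39 + 0.2×47.1 + 0.52×55.3 = 51.091%
Difference = 51.091 − 48.7381 = 2.3529 pp.

+2.4 percentage points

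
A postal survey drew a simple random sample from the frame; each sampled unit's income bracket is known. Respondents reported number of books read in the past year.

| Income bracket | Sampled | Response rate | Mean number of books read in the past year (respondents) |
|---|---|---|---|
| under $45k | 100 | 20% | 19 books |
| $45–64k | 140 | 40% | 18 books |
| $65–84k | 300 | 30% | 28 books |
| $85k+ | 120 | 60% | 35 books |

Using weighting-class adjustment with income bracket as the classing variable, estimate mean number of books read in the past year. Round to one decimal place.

25.8

With weight = n_sampled/n_responded per class, the weighted class total is n_sampled:
  under $45k: 100 × 19 = 1900
  $45–64k: 140 × 18 = 2520
  $65–84k: 300 × 28 = 8400
  $85k+: 120 × 35 = 4200
Adjusted estimate = 17,020 / 660 = 25.7879 → 25.8.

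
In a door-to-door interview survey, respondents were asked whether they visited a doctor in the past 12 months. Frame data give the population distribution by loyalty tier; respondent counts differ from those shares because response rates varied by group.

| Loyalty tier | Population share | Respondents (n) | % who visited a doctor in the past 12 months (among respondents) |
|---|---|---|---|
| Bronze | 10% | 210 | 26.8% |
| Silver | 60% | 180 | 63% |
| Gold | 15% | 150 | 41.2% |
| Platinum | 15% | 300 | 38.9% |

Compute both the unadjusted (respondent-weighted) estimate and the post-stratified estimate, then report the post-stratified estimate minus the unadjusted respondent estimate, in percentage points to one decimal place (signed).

+11.0 percentage points

Unadjusted (pooled respondent) estimate weights by respondent counts:
  (210/840)×26.8 + (180/840)×63 + (150/840)×41.2 + (300/840)×38.9 = 41.45%
Post-stratified estimate weights by population shares:
  0.1×26.8 + 0.6×63 + 0.15×41.2 + 0.15×38.9 = 52.495%
Difference = 52.495 − 41.45 = 11.045 pp.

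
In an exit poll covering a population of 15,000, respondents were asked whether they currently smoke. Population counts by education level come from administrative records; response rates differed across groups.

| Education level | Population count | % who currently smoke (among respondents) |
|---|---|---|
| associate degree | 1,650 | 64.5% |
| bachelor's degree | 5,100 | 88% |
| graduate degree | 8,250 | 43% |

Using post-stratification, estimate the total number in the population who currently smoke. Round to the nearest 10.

Each cell contributes its population count × the respondent rate:
  associate degree: 1,650 × 64.5% = 1064.25
  bachelor's degree: 5,100 × 88% = 4488
  graduate degree: 8,250 × 43% = 3547.5
Estimated total = 9099.75 → 9,100.

9,100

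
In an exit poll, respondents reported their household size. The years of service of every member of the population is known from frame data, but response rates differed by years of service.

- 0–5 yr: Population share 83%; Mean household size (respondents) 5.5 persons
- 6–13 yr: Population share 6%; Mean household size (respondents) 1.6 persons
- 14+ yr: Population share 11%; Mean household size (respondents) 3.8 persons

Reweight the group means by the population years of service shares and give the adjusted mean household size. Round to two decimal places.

Each cell contributes population-share × respondent value:
  0–5 yr: 0.83 × 5.5 = 4.565
  6–13 yr: 0.06 × 1.6 = 0.096
  14+ yr: 0.11 × 3.8 = 0.418
Post-stratified estimate = 5.079 → 5.08.

5.08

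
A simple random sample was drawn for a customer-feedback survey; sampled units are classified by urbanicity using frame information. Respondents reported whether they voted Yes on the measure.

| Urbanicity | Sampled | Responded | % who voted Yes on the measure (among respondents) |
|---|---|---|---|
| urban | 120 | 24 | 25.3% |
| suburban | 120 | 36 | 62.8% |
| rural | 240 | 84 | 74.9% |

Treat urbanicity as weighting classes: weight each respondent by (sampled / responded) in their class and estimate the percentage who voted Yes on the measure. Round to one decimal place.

59.5%

Response rates by class: urban 24/120 = 20%, suburban 36/120 = 30%, rural 84/240 = 35%.
Weighting each respondent by the inverse class response rate inflates each class back to its sampled size, so the class weight is n_sampled:
  urban: 120 × 25.3 = 3036
  suburban: 120 × 62.8 = 7536
  rural: 240 × 74.9 = 17,976
Adjusted estimate = 28,548 / 480 = 59.475 → 59.5%.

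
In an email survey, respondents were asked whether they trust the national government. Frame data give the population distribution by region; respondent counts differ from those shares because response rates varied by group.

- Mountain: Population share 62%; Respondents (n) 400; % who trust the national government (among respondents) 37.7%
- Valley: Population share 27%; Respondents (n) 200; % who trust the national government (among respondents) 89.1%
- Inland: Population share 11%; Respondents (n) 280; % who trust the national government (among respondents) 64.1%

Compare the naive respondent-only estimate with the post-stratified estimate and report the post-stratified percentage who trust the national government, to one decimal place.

Naive respondent-only estimate (weights = respondent counts):
  (400/880)×37.7 + (200/880)×89.1 + (280/880)×64.1 = 57.7818%
Post-stratifying to population shares instead:
  0.62×37.7 + 0.27×89.1 + 0.11×64.1 = 54.482%

54.5%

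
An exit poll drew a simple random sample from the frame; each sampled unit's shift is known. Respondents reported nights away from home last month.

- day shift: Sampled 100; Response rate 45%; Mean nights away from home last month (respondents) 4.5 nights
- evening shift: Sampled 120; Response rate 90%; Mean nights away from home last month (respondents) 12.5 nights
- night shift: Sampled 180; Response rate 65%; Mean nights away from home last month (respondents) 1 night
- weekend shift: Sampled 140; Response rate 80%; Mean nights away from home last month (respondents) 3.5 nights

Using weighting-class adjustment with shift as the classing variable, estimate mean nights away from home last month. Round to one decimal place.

Weighting each respondent by the inverse class response rate inflates each class back to its sampled size, so the class weight is n_sampled:
  day shift: 100 × 4.5 = 450
  evening shift: 120 × 12.5 = 1500
  night shift: 180 × 1 = 180
  weekend shift: 140 × 3.5 = 490
Adjusted estimate = 2620 / 540 = 4.85185 → 4.9.

4.9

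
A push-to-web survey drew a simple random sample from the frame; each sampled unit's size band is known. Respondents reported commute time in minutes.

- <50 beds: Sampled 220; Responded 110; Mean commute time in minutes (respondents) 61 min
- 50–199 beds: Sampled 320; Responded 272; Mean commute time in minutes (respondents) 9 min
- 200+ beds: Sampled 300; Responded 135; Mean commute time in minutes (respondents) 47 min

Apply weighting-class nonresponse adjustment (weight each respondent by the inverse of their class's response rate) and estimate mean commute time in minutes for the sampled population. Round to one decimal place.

Class response rates: <50 beds 110/220 = 50%, 50–199 beds 272/320 = 85%, 200+ beds 135/300 = 45%.
Inverse-response-rate weighting restores each class to its sampled count, so class totals weight by n_sampled:
  <50 beds: 220 × 61 = 13,420
  50–199 beds: 320 × 9 = 2880
  200+ beds: 300 × 47 = 14,100
Adjusted estimate = 30,400 / 840 = 36.1905 → 36.2.

36.2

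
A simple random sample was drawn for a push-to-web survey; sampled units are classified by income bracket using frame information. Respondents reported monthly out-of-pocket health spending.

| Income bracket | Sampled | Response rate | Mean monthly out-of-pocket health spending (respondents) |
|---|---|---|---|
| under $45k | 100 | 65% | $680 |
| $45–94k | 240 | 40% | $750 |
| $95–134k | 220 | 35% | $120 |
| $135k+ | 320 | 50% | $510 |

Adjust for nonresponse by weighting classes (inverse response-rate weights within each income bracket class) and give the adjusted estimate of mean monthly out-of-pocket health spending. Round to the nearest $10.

With weight = n_sampled/n_responded per class, the weighted class total is n_sampled:
  under $45k: 100 × 680 = 68,000
  $45–94k: 240 × 750 = 180,000
  $95–134k: 220 × 120 = 26,400
  $135k+: 320 × 510 = 163,200
Adjusted estimate = 437,600 / 880 = 497.273 → $500.

$500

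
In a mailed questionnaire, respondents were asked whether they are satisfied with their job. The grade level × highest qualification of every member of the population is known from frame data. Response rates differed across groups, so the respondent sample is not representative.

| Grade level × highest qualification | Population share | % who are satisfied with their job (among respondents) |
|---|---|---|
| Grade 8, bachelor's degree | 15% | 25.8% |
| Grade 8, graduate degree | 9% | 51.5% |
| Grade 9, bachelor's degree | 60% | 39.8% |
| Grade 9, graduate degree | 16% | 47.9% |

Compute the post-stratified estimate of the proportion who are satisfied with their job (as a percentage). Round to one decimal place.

Post-stratification weights by population share, not respondent share:
  Grade 8, bachelor's degree: 0.15 × 25.8 = 3.87
  Grade 8, graduate degree: 0.09 × 51.5 = 4.635
  Grade 9, bachelor's degree: 0.6 × 39.8 = 23.88
  Grade 9, graduate degree: 0.16 × 47.9 = 7.664
Post-stratified estimate = 40.049 → 40.0%.

40.0%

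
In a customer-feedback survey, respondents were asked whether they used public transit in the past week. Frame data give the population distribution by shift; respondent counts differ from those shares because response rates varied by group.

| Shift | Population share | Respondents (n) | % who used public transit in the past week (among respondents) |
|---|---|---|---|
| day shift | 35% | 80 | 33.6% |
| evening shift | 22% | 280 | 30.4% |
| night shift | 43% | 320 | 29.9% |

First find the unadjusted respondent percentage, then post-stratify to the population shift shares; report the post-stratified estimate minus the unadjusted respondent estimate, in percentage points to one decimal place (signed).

+0.8 percentage points

Naive respondent-only estimate (weights = respondent counts):
  (80/680)×33.6 + (280/680)×30.4 + (320/680)×29.9 = 30.5412%
Post-stratifying to population shares instead:
  0.35×33.6 + 0.22×30.4 + 0.43×29.9 = 31.305%
Difference = 31.305 − 30.5412 = 0.7638 pp.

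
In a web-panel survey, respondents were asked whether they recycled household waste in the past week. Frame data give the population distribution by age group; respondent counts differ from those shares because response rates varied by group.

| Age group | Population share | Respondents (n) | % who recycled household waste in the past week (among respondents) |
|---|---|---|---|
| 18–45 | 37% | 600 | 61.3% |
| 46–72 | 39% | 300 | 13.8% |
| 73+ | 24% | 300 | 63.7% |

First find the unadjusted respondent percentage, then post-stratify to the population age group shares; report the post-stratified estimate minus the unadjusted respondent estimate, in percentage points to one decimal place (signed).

-6.7 percentage points

Unadjusted (pooled respondent) estimate weights by respondent counts:
  (600/1200)×61.3 + (300/1200)×13.8 + (300/1200)×63.7 = 50.025%
Post-stratifying to population shares instead:
  0.37×61.3 + 0.39×13.8 + 0.24×63.7 = 43.351%
Difference = 43.351 − 50.025 = -6.674 pp.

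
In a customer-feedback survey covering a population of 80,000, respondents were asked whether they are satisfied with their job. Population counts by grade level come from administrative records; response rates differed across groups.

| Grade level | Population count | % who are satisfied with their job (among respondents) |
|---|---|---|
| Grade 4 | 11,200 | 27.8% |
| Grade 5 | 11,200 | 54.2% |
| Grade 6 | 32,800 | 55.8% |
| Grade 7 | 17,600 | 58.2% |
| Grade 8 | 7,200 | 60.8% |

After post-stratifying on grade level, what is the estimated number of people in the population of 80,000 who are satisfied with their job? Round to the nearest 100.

42,100

Apply each group's respondent rate to its population count:
  Grade 4: 11,200 × 27.8% = 3113.6
  Grade 5: 11,200 × 54.2% = 6070.4
  Grade 6: 32,800 × 55.8% = 18302.4
  Grade 7: 17,600 × 58.2% = 10243.2
  Grade 8: 7,200 × 60.8% = 4377.6
Estimated total = 42107.2 → 42,100.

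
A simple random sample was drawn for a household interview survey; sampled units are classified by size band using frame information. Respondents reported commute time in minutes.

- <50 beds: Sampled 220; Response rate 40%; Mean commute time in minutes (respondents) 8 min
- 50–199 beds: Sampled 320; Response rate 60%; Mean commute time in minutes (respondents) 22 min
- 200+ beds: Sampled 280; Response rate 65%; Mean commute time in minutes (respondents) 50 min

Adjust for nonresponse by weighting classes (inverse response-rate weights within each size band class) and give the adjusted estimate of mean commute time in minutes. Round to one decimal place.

With weight = n_sampled/n_responded per class, the weighted class total is n_sampled:
  <50 beds: 220 × 8 = 1760
  50–199 beds: 320 × 22 = 7040
  200+ beds: 280 × 50 = 14,000
Adjusted estimate = 22,800 / 820 = 27.8049 → 27.8.

27.8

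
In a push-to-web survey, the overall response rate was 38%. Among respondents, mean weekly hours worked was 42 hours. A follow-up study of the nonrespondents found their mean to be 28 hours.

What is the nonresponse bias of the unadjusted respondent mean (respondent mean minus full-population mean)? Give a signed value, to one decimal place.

+8.7

Nonresponse fraction = 1 − 0.38 = 0.62.
Bias = (nonresponse fraction) × (respondent mean − nonrespondent mean)
     = 0.62 × (42 − 28) = 0.62 × 14 = 8.68.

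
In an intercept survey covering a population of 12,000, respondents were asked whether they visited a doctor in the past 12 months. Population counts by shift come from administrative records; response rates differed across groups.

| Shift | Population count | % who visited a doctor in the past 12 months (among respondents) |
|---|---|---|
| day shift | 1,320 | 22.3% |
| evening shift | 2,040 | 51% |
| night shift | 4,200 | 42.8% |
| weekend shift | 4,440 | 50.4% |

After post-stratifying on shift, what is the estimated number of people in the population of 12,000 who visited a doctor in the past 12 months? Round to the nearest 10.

Estimated count per cell = population count × respondent percentage:
  day shift: 1,320 × 22.3% = 294.36
  evening shift: 2,040 × 51% = 1040.4
  night shift: 4,200 × 42.8% = 1797.6
  weekend shift: 4,440 × 50.4% = 2237.76
Estimated total = 5370.12 → 5,370.

5,370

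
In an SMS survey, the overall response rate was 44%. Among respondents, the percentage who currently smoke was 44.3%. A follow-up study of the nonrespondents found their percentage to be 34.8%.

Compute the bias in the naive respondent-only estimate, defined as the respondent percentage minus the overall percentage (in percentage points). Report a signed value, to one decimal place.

Nonresponse fraction = 1 − 0.44 = 0.56.
Bias = (nonresponse fraction) × (respondent percentage − nonrespondent percentage)
     = 0.56 × (44.3 − 34.8) = 0.56 × 9.5 = 5.32.

+5.3 percentage points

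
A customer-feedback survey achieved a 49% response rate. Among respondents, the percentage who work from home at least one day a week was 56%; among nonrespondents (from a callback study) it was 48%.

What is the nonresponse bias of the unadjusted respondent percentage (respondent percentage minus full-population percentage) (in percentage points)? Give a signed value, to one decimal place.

+4.1 percentage points

Nonresponse fraction = 1 − 0.49 = 0.51.
Bias = (nonresponse fraction) × (respondent percentage − nonrespondent percentage)
     = 0.51 × (56 − 48) = 0.51 × 8 = 4.08.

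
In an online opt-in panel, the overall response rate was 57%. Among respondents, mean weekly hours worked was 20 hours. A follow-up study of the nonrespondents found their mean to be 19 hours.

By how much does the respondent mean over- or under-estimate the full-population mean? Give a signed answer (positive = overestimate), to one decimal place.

+0.4

Nonresponse fraction = 1 − 0.57 = 0.43.
Bias = (nonresponse fraction) × (respondent mean − nonrespondent mean)
     = 0.43 × (20 − 19) = 0.43 × 1 = 0.43.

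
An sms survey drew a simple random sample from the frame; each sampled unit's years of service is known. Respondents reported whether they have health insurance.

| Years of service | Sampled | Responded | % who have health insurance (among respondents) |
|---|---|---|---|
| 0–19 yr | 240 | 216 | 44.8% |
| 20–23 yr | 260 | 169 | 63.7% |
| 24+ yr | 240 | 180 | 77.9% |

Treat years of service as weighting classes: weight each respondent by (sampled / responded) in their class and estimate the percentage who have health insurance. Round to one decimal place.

62.2%

Response rates by class: 0–19 yr 216/240 = 90%, 20–23 yr 169/260 = 65%, 24+ yr 180/240 = 75%.
Inverse-response-rate weighting restores each class to its sampled count, so class totals weight by n_sampled:
  0–19 yr: 240 × 44.8 = 10,752
  20–23 yr: 260 × 63.7 = 16,562
  24+ yr: 240 × 77.9 = 18,696
Adjusted estimate = 46,010 / 740 = 62.1757 → 62.2%.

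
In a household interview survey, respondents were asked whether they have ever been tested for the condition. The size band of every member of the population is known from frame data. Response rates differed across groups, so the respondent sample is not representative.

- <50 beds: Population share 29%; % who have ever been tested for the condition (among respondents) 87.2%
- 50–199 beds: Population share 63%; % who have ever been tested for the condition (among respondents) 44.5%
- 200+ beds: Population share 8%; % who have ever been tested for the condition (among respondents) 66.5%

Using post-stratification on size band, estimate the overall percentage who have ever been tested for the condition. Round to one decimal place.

58.6%

Reweight to the known size band distribution:
  <50 beds: 0.29 × 87.2 = 25.288
  50–199 beds: 0.63 × 44.5 = 28.035
  200+ beds: 0.08 × 66.5 = 5.32
Post-stratified estimate = 58.643 → 58.6%.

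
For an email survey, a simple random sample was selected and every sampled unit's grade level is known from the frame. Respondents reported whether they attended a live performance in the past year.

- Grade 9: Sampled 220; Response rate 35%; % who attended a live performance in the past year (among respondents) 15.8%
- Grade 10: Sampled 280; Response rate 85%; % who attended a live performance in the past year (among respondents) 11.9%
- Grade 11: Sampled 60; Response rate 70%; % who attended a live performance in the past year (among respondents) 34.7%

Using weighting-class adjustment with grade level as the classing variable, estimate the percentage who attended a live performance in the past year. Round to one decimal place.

15.9%

Inverse-response-rate weighting restores each class to its sampled count, so class totals weight by n_sampled:
  Grade 9: 220 × 15.8 = 3476
  Grade 10: 280 × 11.9 = 3332
  Grade 11: 60 × 34.7 = 2082
Adjusted estimate = 8890 / 560 = 15.875 → 15.9%.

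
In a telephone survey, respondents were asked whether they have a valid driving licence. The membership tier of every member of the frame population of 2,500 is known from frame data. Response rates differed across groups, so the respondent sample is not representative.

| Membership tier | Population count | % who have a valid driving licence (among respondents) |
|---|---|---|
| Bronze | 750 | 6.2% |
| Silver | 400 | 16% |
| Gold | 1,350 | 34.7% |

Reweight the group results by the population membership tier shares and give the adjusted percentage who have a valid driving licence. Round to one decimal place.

Post-stratification weights by population share, not respondent share:
  Bronze: (750/2,500) × 6.2 = 1.86
  Silver: (400/2,500) × 16 = 2.56
  Gold: (1,350/2,500) × 34.7 = 18.738
Post-stratified estimate = 23.158 → 23.2%.

23.2%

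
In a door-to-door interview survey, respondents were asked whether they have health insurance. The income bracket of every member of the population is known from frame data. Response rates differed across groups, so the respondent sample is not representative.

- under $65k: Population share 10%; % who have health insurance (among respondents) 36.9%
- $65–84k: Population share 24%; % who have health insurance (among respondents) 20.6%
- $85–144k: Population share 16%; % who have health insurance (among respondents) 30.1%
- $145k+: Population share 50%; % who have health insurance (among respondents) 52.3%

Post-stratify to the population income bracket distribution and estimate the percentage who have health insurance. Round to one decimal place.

Reweight to the known income bracket distribution:
  under $65k: 0.1 × 36.9 = 3.69
  $65–84k: 0.24 × 20.6 = 4.944
  $85–144k: 0.16 × 30.1 = 4.816
  $145k+: 0.5 × 52.3 = 26.15
Post-stratified estimate = 39.6 → 39.6%.

39.6%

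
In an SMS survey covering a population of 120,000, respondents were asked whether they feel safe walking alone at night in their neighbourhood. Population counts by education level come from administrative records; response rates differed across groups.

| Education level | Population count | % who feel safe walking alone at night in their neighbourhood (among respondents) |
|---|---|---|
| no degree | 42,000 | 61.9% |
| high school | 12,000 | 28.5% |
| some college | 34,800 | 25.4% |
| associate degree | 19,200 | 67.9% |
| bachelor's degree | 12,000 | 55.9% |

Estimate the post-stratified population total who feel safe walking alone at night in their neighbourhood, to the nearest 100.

58,000

Each cell contributes its population count × the respondent rate:
  no degree: 42,000 × 61.9% = 25,998
  high school: 12,000 × 28.5% = 3420
  some college: 34,800 × 25.4% = 8839.2
  associate degree: 19,200 × 67.9% = 13036.8
  bachelor's degree: 12,000 × 55.9% = 6708
Estimated total = 58,002 → 58,000.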